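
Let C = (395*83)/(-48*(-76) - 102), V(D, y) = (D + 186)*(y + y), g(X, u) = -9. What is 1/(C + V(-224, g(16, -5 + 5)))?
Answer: 3546/2458249 ≈ 0.0014425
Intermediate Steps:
V(D, y) = 2*y*(186 + D) (V(D, y) = (186 + D)*(2*y) = 2*y*(186 + D))
C = 32785/3546 (C = 32785/(3648 - 102) = 32785/3546 ≈ 9.2456)
1/(C + V(-224, g(16, -5 + 5))) = 1/(32785/3546 + 2*(-9)*(186 - 224)) = 1/(32785/3546 + 2*(-9)*(-38)) = 1/(32785/3546 + 684) = 1/(2458249/3546) = 3546/2458249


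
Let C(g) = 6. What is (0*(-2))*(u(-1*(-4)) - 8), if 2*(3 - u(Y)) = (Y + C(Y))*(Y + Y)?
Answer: 0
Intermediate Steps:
u(Y) = 3 - Y*(6 + Y) (u(Y) = 3 - (Y + 6)*(Y + Y)/2 = 3 - (6 + Y)*2*Y/2 = 3 - Y*(6 + Y))
(0*(-2))*(u(-1*(-4)) - 8) = (0*(-2))*((3 - (-1*(-4))² - (-6)*(-4)) - 8) = 0*((3 - 1*4² - 6*4) - 8) = 0*((3 - 1*16 - 24) - 8) = 0*((3 - 16 - 24) - 8) = 0*(-37 - 8) = 0*(-45) = 0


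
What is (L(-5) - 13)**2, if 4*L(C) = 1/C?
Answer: 68121/400 ≈ 170.30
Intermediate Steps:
L(C) = 1/(4*C)
(L(-5) - 13)**2 = ((1/4)/(-5) - 13)**2 = ((1/4)*(-1/5) - 13)**2 = (-1/20 - 13)**2 = (-261/20)**2 = 68121/400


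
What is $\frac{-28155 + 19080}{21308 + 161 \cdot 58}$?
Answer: $- \frac{825}{2786} \approx -0.29612$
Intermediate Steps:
$\frac{-28155 + 19080}{21308 + 161 \cdot 58} = - \frac{9075}{21308 + 9338} = - \frac{9075}{30646} = \left(-9075\right) \frac{1}{30646} = - \frac{825}{2786}$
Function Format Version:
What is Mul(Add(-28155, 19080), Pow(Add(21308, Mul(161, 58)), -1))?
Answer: Rational(-825, 2786) ≈ -0.29612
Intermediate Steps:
Mul(Add(-28155, 19080), Pow(Add(21308, Mul(161, 58)), -1)) = Mul(-9075, Pow(Add(21308, 9338), -1)) = Mul(-9075, Pow(30646, -1)) = Mul(-9075, Rational(1, 30646)) = Rational(-825, 2786)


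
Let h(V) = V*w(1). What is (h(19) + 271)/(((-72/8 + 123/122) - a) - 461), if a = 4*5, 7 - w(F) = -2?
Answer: -4148/4589 ≈ -0.90390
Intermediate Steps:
w(F) = 9 (w(F) = 7 - 1*(-2) = 7 + 2 = 9)
h(V) = 9*V (h(V) = V*9 = 9*V)
a = 20
(h(19) + 271)/(((-72/8 + 123/122) - a) - 461) = (9*19 + 271)/(((-72/8 + 123/122) - 1*20) - 461) = (171 + 271)/(((-72*⅛ + 123*(1/122)) - 20) - 461) = 442/(((-9 + 123/122) - 20) - 461) = 442/((-975/122 - 20) - 461) = 442/(-3415/122 - 461) = 442/(-59657/122) = 442*(-122/59657) = -4148/4589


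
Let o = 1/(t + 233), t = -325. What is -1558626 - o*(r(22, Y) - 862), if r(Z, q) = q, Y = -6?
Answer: -35848615/23 ≈ -1.5586e+6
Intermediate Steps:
o = -1/92 (o = 1/(-325 + 233) = 1/(-92) = -1/92 ≈ -0.010870)
-1558626 - o*(r(22, Y) - 862) = -1558626 - (-1)*(-6 - 862)/92 = -1558626 - (-1)*(-868)/92 = -1558626 - 1*217/23 = -1558626 - 217/23 = -35848615/23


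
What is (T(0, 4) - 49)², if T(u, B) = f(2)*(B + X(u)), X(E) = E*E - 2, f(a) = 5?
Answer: 1521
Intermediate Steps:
X(E) = -2 + E² (X(E) = E² - 2 = -2 + E²)
T(u, B) = -10 + 5*B + 5*u² (T(u, B) = 5*(B + (-2 + u²)) = 5*(-2 + B + u²) = -10 + 5*B + 5*u²)
(T(0, 4) - 49)² = ((-10 + 5*4 + 5*0²) - 49)² = ((-10 + 20 + 5*0) - 49)² = ((-10 + 20 + 0) - 49)² = (10 - 49)² = (-39)² = 1521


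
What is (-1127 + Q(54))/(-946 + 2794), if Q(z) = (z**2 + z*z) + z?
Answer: 4759/1848 ≈ 2.5752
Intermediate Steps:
Q(z) = z + 2*z**2 (Q(z) = (z**2 + z**2) + z = 2*z**2 + z = z + 2*z**2)
(-1127 + Q(54))/(-946 + 2794) = (-1127 + 54*(1 + 2*54))/(-946 + 2794) = (-1127 + 54*(1 + 108))/1848 = (-1127 + 54*109)*(1/1848) = (-1127 + 5886)*(1/1848) = 4759*(1/1848) = 4759/1848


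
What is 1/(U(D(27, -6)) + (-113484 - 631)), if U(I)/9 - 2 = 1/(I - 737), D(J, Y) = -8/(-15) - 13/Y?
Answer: -7343/837814361 ≈ -8.7645e-6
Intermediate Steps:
D(J, Y) = 8/15 - 13/Y (D(J, Y) = -8*(-1/15) - 13/Y = 8/15 - 13/Y)
U(I) = 18 + 9/(-737 + I) (U(I) = 18 + 9/(I - 737) = 18 + 9/(-737 + I))
1/(U(D(27, -6)) + (-113484 - 631)) = 1/(9*(-1473 + 2*(8/15 - 13/(-6)))/(-737 + (8/15 - 13/(-6))) + (-113484 - 631)) = 1/(9*(-1473 + 2*(8/15 - 13*(-⅙)))/(-737 + (8/15 - 13*(-⅙))) - 114115) = 1/(9*(-1473 + 2*(8/15 + 13/6))/(-737 + (8/15 + 13/6)) - 114115) = 1/(9*(-1473 + 2*(27/10))/(-737 + 27/10) - 114115) = 1/(9*(-1473 + 27/5)/(-7343/10) - 114115) = 1/(9*(-10/7343)*(-7338/5) - 114115) = 1/(132084/7343 - 114115) = 1/(-837814361/7343) = -7343/837814361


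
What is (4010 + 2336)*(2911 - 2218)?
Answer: 4397778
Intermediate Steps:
(4010 + 2336)*(2911 - 2218) = 6346*693 = 4397778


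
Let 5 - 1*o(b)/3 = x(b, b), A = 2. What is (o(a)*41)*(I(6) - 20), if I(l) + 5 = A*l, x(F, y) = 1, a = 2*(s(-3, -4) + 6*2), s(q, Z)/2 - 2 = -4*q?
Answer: -6396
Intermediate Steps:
s(q, Z) = 4 - 8*q (s(q, Z) = 4 + 2*(-4*q) = 4 - 8*q)
a = 80 (a = 2*((4 - 8*(-3)) + 6*2) = 2*((4 + 24) + 12) = 2*(28 + 12) = 2*40 = 80)
I(l) = -5 + 2*l
o(b) = 12 (o(b) = 15 - 3*1 = 15 - 3 = 12)
(o(a)*41)*(I(6) - 20) = (12*41)*((-5 + 2*6) - 20) = 492*((-5 + 12) - 20) = 492*(7 - 20) = 492*(-13) = -6396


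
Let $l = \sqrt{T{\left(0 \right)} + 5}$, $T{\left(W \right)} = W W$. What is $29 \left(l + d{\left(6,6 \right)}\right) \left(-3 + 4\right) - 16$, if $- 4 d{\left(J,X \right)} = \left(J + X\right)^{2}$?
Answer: $-1060 + 29 \sqrt{5} \approx -995.15$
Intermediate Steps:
$T{\left(W \right)} = W^{2}$
$d{\left(J,X \right)} = - \frac{\left(J + X\right)^{2}}{4}$
$l = \sqrt{5}$ ($l = \sqrt{0^{2} + 5} = \sqrt{0 + 5} = \sqrt{5} \approx 2.2361$)
$29 \left(l + d{\left(6,6 \right)}\right) \left(-3 + 4\right) - 16 = 29 \left(\sqrt{5} - \frac{\left(6 + 6\right)^{2}}{4}\right) \left(-3 + 4\right) - 16 = 29 \left(\sqrt{5} - \frac{12^{2}}{4}\right) 1 - 16 = 29 \left(\sqrt{5} - 36\right) 1 - 16 = 29 \left(-36 + \sqrt{5}\right) 1 - 16 = 29 \left(-36 + \sqrt{5}\right) - 16 = \left(-1044 + 29 \sqrt{5}\right) - 16 = -1060 + 29 \sqrt{5}$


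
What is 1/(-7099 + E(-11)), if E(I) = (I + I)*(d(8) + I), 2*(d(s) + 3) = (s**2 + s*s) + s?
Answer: -1/8287 ≈ -0.00012067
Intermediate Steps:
d(s) = -3 + s**2 + s/2 (d(s) = -3 + ((s**2 + s*s) + s)/2 = -3 + ((s**2 + s**2) + s)/2 = -3 + (2*s**2 + s)/2 = -3 + (s + 2*s**2)/2 = -3 + (s**2 + s/2) = -3 + s**2 + s/2)
E(I) = 2*I*(65 + I) (E(I) = (I + I)*((-3 + 8**2 + (1/2)*8) + I) = (2*I)*((-3 + 64 + 4) + I) = (2*I)*(65 + I) = 2*I*(65 + I))
1/(-7099 + E(-11)) = 1/(-7099 + 2*(-11)*(65 - 11)) = 1/(-7099 + 2*(-11)*54) = 1/(-7099 - 1188) = 1/(-8287) = -1/8287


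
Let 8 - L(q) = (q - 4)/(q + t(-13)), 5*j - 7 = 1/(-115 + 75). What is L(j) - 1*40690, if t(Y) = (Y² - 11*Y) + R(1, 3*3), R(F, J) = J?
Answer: -2623134157/64479 ≈ -40682.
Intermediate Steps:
t(Y) = 9 + Y² - 11*Y (t(Y) = (Y² - 11*Y) + 3*3 = (Y² - 11*Y) + 9 = 9 + Y² - 11*Y)
j = 279/200 (j = 7/5 + 1/(5*(-115 + 75)) = 7/5 + (⅕)/(-40) = 7/5 + (⅕)*(-1/40) = 7/5 - 1/200 = 279/200 ≈ 1.3950)
L(q) = 8 - (-4 + q)/(321 + q) (L(q) = 8 - (q - 4)/(q + (9 + (-13)² - 11*(-13))) = 8 - (-4 + q)/(q + (9 + 169 + 143)) = 8 - (-4 + q)/(q + 321) = 8 - (-4 + q)/(321 + q))
L(j) - 1*40690 = (2572 + 7*(279/200))/(321 + 279/200) - 1*40690 = (2572 + 1953/200)/(64479/200) - 40690 = (200/64479)*(516353/200) - 40690 = 516353/64479 - 40690 = -2623134157/64479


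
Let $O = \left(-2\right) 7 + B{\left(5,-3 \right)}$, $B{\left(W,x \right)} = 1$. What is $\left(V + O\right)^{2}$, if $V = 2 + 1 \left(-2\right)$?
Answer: $169$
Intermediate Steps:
$O = -13$ ($O = \left(-2\right) 7 + 1 = -14 + 1 = -13$)
$V = 0$ ($V = 2 - 2 = 0$)
$\left(V + O\right)^{2} = \left(0 - 13\right)^{2} = \left(-13\right)^{2} = 169$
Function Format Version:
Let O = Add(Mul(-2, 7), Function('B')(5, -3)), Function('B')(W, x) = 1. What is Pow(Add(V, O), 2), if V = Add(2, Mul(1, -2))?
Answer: 169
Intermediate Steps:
O = -13 (O = Add(Mul(-2, 7), 1) = Add(-14, 1) = -13)
V = 0 (V = Add(2, -2) = 0)
Pow(Add(V, O), 2) = Pow(Add(0, -13), 2) = Pow(-13, 2) = 169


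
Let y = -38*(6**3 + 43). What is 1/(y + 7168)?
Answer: -1/2674 ≈ -0.00037397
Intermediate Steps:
y = -9842 (y = -38*(216 + 43) = -38*259 = -9842)
1/(y + 7168) = 1/(-9842 + 7168) = 1/(-2674) = -1/2674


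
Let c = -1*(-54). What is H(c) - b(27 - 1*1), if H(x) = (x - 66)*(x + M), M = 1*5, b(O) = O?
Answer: -734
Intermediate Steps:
c = 54
M = 5
H(x) = (-66 + x)*(5 + x) (H(x) = (x - 66)*(x + 5) = (-66 + x)*(5 + x))
H(c) - b(27 - 1*1) = (-330 + 54² - 61*54) - (27 - 1*1) = (-330 + 2916 - 3294) - (27 - 1) = -708 - 1*26 = -708 - 26 = -734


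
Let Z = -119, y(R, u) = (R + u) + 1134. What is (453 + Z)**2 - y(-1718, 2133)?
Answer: 110007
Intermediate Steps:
y(R, u) = 1134 + R + u
(453 + Z)**2 - y(-1718, 2133) = (453 - 119)**2 - (1134 - 1718 + 2133) = 334**2 - 1*1549 = 111556 - 1549 = 110007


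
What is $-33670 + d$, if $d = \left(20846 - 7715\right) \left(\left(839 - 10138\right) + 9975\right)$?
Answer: $8842886$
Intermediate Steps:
$d = 8876556$ ($d = 13131 \left(-9299 + 9975\right) = 13131 \cdot 676 = 8876556$)
$-33670 + d = -33670 + 8876556 = 8842886$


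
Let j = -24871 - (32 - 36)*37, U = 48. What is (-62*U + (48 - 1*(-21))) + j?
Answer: -27630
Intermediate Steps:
j = -24723 (j = -24871 - (-4)*37 = -24871 - 1*(-148) = -24871 + 148 = -24723)
(-62*U + (48 - 1*(-21))) + j = (-62*48 + (48 - 1*(-21))) - 24723 = (-2976 + (48 + 21)) - 24723 = (-2976 + 69) - 24723 = -2907 - 24723 = -27630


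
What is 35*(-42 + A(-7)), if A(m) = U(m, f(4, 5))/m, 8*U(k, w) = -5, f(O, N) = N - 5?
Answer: -11735/8 ≈ -1466.9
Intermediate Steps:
f(O, N) = -5 + N
U(k, w) = -5/8 (U(k, w) = (⅛)*(-5) = -5/8)
A(m) = -5/(8*m)
35*(-42 + A(-7)) = 35*(-42 - 5/8/(-7)) = 35*(-42 - 5/8*(-⅐)) = 35*(-42 + 5/56) = 35*(-2347/56) = -11735/8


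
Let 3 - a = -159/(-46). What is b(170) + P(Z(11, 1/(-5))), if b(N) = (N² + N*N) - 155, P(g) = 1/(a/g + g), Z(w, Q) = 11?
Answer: 319642031/5545 ≈ 57645.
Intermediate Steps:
a = -21/46 (a = 3 - (-159)/(-46) = 3 - (-159)*(-1)/46 = 3 - 1*159/46 = 3 - 159/46 = -21/46 ≈ -0.45652)
P(g) = 1/(g - 21/(46*g)) (P(g) = 1/(-21/(46*g) + g) = 1/(g - 21/(46*g)))
b(N) = -155 + 2*N² (b(N) = (N² + N²) - 155 = 2*N² - 155 = -155 + 2*N²)
b(170) + P(Z(11, 1/(-5))) = (-155 + 2*170²) + 46*11/(-21 + 46*11²) = (-155 + 2*28900) + 46*11/(-21 + 46*121) = (-155 + 57800) + 46*11/(-21 + 5566) = 57645 + 46*11/5545 = 57645 + 46*11*(1/5545) = 57645 + 506/5545 = 319642031/5545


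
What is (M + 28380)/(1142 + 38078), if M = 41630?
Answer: 7001/3922 ≈ 1.7851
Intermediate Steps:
(M + 28380)/(1142 + 38078) = (41630 + 28380)/(1142 + 38078) = 70010/39220 = 70010*(1/39220) = 7001/3922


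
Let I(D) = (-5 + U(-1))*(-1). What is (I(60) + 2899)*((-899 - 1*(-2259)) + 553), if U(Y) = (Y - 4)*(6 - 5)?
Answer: 5564917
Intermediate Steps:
U(Y) = -4 + Y (U(Y) = (-4 + Y)*1 = -4 + Y)
I(D) = 10 (I(D) = (-5 + (-4 - 1))*(-1) = (-5 - 5)*(-1) = -10*(-1) = 10)
(I(60) + 2899)*((-899 - 1*(-2259)) + 553) = (10 + 2899)*((-899 - 1*(-2259)) + 553) = 2909*((-899 + 2259) + 553) = 2909*(1360 + 553) = 2909*1913 = 5564917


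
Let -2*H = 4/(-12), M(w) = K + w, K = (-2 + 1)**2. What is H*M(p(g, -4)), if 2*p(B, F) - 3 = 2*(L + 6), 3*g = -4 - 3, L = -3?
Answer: 11/12 ≈ 0.91667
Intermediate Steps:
K = 1 (K = (-1)**2 = 1)
g = -7/3 (g = (-4 - 3)/3 = (1/3)*(-7) = -7/3 ≈ -2.3333)
p(B, F) = 9/2 (p(B, F) = 3/2 + (2*(-3 + 6))/2 = 3/2 + (2*3)/2 = 3/2 + (1/2)*6 = 3/2 + 3 = 9/2)
M(w) = 1 + w
H = 1/6 (H = -2/(-12) = -2*(-1)/12 = -1/2*(-1/3) = 1/6 ≈ 0.16667)
H*M(p(g, -4)) = (1 + 9/2)/6 = (1/6)*(11/2) = 11/12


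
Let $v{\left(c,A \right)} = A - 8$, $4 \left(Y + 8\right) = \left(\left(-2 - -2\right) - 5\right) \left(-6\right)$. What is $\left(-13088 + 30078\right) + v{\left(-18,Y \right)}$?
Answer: $\frac{33963}{2} \approx 16982.0$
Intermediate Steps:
$Y = - \frac{1}{2}$ ($Y = -8 + \frac{\left(\left(-2 - -2\right) - 5\right) \left(-6\right)}{4} = -8 + \frac{\left(\left(-2 + 2\right) - 5\right) \left(-6\right)}{4} = -8 + \frac{\left(0 - 5\right) \left(-6\right)}{4} = -8 + \frac{\left(-5\right) \left(-6\right)}{4} = -8 + \frac{1}{4} \cdot 30 = -8 + \frac{15}{2} = - \frac{1}{2} \approx -0.5$)
$v{\left(c,A \right)} = -8 + A$ ($v{\left(c,A \right)} = A - 8 = -8 + A$)
$\left(-13088 + 30078\right) + v{\left(-18,Y \right)} = \left(-13088 + 30078\right) - \frac{17}{2} = 16990 - \frac{17}{2} = \frac{33963}{2}$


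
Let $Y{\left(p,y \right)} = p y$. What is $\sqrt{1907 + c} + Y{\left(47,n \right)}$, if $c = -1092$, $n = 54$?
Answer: $2538 + \sqrt{815} \approx 2566.5$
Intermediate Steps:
$\sqrt{1907 + c} + Y{\left(47,n \right)} = \sqrt{1907 - 1092} + 47 \cdot 54 = \sqrt{815} + 2538 = 2538 + \sqrt{815}$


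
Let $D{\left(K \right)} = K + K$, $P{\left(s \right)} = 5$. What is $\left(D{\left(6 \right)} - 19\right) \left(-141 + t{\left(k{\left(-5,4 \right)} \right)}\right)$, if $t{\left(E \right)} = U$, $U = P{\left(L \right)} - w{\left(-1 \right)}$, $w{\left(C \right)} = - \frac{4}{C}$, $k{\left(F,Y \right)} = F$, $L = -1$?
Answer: $980$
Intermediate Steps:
$D{\left(K \right)} = 2 K$
$U = 1$ ($U = 5 - - \frac{4}{-1} = 5 - \left(-4\right) \left(-1\right) = 5 - 4 = 1$)
$t{\left(E \right)} = 1$
$\left(D{\left(6 \right)} - 19\right) \left(-141 + t{\left(k{\left(-5,4 \right)} \right)}\right) = \left(2 \cdot 6 - 19\right) \left(-141 + 1\right) = \left(12 - 19\right) \left(-140\right) = \left(-7\right) \left(-140\right) = 980$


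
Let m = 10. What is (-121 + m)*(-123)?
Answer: 13653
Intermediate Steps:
(-121 + m)*(-123) = (-121 + 10)*(-123) = -111*(-123) = 13653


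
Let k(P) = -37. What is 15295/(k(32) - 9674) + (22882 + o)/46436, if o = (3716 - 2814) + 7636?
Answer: -7790750/8671923 ≈ -0.89839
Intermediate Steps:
o = 8538 (o = 902 + 7636 = 8538)
15295/(k(32) - 9674) + (22882 + o)/46436 = 15295/(-37 - 9674) + (22882 + 8538)/46436 = 15295/(-9711) + 31420*(1/46436) = 15295*(-1/9711) + 7855/11609 = -15295/9711 + 7855/11609 = -7790750/8671923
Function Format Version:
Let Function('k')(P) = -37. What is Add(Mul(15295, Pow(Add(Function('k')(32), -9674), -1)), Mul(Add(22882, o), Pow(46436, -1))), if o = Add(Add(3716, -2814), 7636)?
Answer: Rational(-7790750, 8671923) ≈ -0.89839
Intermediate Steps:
o = 8538 (o = Add(902, 7636) = 8538)
Add(Mul(15295, Pow(Add(Function('k')(32), -9674), -1)), Mul(Add(22882, o), Pow(46436, -1))) = Add(Mul(15295, Pow(Add(-37, -9674), -1)), Mul(Add(22882, 8538), Pow(46436, -1))) = Add(Mul(15295, Pow(-9711, -1)), Mul(31420, Rational(1, 46436))) = Add(Mul(15295, Rational(-1, 9711)), Rational(7855, 11609)) = Add(Rational(-15295, 9711), Rational(7855, 11609)) = Rational(-7790750, 8671923)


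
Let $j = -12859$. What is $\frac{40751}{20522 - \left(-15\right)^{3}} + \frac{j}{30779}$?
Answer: $\frac{135283358}{105075109} \approx 1.2875$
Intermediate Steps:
$\frac{40751}{20522 - \left(-15\right)^{3}} + \frac{j}{30779} = \frac{40751}{20522 - \left(-15\right)^{3}} - \frac{12859}{30779} = \frac{40751}{20522 - -3375} - \frac{1837}{4397} = \frac{40751}{20522 + 3375} - \frac{1837}{4397} = \frac{40751}{23897} - \frac{1837}{4397} = \frac{135283358}{105075109}$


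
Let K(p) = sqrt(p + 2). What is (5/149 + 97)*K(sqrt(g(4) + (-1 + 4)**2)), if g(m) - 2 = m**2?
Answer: 14458*sqrt(2 + 3*sqrt(3))/149 ≈ 260.30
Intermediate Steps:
g(m) = 2 + m**2
K(p) = sqrt(2 + p)
(5/149 + 97)*K(sqrt(g(4) + (-1 + 4)**2)) = (5/149 + 97)*sqrt(2 + sqrt((2 + 4**2) + (-1 + 4)**2)) = (5*(1/149) + 97)*sqrt(2 + sqrt((2 + 16) + 3**2)) = (5/149 + 97)*sqrt(2 + sqrt(18 + 9)) = 14458*sqrt(2 + sqrt(27))/149 = 14458*sqrt(2 + 3*sqrt(3))/149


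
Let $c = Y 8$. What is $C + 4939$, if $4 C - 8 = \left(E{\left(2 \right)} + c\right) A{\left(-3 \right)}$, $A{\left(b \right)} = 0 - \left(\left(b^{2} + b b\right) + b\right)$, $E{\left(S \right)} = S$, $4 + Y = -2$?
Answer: $\frac{10227}{2} \approx 5113.5$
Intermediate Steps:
$Y = -6$ ($Y = -4 - 2 = -6$)
$A{\left(b \right)} = - b - 2 b^{2}$ ($A{\left(b \right)} = 0 - \left(\left(b^{2} + b^{2}\right) + b\right) = 0 - \left(2 b^{2} + b\right) = 0 - \left(b + 2 b^{2}\right) = - b - 2 b^{2}$)
$c = -48$ ($c = \left(-6\right) 8 = -48$)
$C = \frac{349}{2}$ ($C = 2 + \frac{\left(2 - 48\right) \left(\left(-1\right) \left(-3\right) \left(1 + 2 \left(-3\right)\right)\right)}{4} = 2 + \frac{\left(-46\right) \left(\left(-1\right) \left(-3\right) \left(1 - 6\right)\right)}{4} = 2 + \frac{\left(-46\right) \left(\left(-1\right) \left(-3\right) \left(-5\right)\right)}{4} = 2 + \frac{\left(-46\right) \left(-15\right)}{4} = 2 + \frac{1}{4} \cdot 690 = 2 + \frac{345}{2} = \frac{349}{2} \approx 174.5$)
$C + 4939 = \frac{349}{2} + 4939 = \frac{10227}{2}$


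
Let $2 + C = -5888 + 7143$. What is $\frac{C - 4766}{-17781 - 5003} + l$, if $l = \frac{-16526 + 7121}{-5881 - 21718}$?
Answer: $\frac{28294437}{57165056} \approx 0.49496$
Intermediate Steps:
$C = 1253$ ($C = -2 + \left(-5888 + 7143\right) = -2 + 1255 = 1253$)
$l = \frac{855}{2509}$ ($l = - \frac{9405}{-27599} = \left(-9405\right) \left(- \frac{1}{27599}\right) = \frac{855}{2509} \approx 0.34077$)
$\frac{C - 4766}{-17781 - 5003} + l = \frac{1253 - 4766}{-17781 - 5003} + \frac{855}{2509} = - \frac{3513}{-22784} + \frac{855}{2509} = \left(-3513\right) \left(- \frac{1}{22784}\right) + \frac{855}{2509} = \frac{3513}{22784} + \frac{855}{2509} = \frac{28294437}{57165056}$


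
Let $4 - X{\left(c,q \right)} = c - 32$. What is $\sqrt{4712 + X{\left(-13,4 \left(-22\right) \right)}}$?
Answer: $69$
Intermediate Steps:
$X{\left(c,q \right)} = 36 - c$ ($X{\left(c,q \right)} = 4 - \left(c - 32\right) = 4 - \left(-32 + c\right) = 36 - c$)
$\sqrt{4712 + X{\left(-13,4 \left(-22\right) \right)}} = \sqrt{4712 + \left(36 - -13\right)} = \sqrt{4712 + \left(36 + 13\right)} = \sqrt{4712 + 49} = \sqrt{4761} = 69$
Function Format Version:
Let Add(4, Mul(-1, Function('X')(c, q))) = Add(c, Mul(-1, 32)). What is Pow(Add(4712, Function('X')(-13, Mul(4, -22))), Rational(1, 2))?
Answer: 69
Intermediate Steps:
Function('X')(c, q) = Add(36, Mul(-1, c)) (Function('X')(c, q) = Add(4, Mul(-1, Add(c, Mul(-1, 32)))) = Add(4, Mul(-1, Add(c, -32))) = Add(4, Mul(-1, Add(-32, c))) = Add(4, Add(32, Mul(-1, c))) = Add(36, Mul(-1, c)))
Pow(Add(4712, Function('X')(-13, Mul(4, -22))), Rational(1, 2)) = Pow(Add(4712, Add(36, Mul(-1, -13))), Rational(1, 2)) = Pow(Add(4712, Add(36, 13)), Rational(1, 2)) = Pow(Add(4712, 49), Rational(1, 2)) = Pow(4761, Rational(1, 2)) = 69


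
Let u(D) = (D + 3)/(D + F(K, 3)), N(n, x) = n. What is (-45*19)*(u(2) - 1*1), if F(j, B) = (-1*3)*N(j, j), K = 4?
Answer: 2565/2 ≈ 1282.5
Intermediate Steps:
F(j, B) = -3*j (F(j, B) = (-1*3)*j = -3*j)
u(D) = (3 + D)/(-12 + D) (u(D) = (D + 3)/(D - 3*4) = (3 + D)/(D - 12) = (3 + D)/(-12 + D))
(-45*19)*(u(2) - 1*1) = (-45*19)*((3 + 2)/(-12 + 2) - 1*1) = -855*(5/(-10) - 1) = -855*(-⅒*5 - 1) = -855*(-½ - 1) = -855*(-3/2) = 2565/2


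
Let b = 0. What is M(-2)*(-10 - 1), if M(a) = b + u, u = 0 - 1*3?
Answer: 33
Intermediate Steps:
u = -3 (u = 0 - 3 = -3)
M(a) = -3 (M(a) = 0 - 3 = -3)
M(-2)*(-10 - 1) = -3*(-10 - 1) = -3*(-11) = 33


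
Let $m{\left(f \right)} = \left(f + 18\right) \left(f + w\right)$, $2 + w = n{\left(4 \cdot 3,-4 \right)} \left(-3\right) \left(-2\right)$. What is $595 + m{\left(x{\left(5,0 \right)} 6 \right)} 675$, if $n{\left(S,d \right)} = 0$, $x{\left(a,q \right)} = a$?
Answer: $907795$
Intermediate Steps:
$w = -2$ ($w = -2 + 0 \left(-3\right) \left(-2\right) = -2 + 0 \left(-2\right) = -2 + 0 = -2$)
$m{\left(f \right)} = \left(-2 + f\right) \left(18 + f\right)$ ($m{\left(f \right)} = \left(f + 18\right) \left(f - 2\right) = \left(18 + f\right) \left(-2 + f\right) = \left(-2 + f\right) \left(18 + f\right)$)
$595 + m{\left(x{\left(5,0 \right)} 6 \right)} 675 = 595 + \left(-36 + \left(5 \cdot 6\right)^{2} + 16 \cdot 5 \cdot 6\right) 675 = 595 + \left(-36 + 30^{2} + 16 \cdot 30\right) 675 = 595 + \left(-36 + 900 + 480\right) 675 = 595 + 1344 \cdot 675 = 595 + 907200 = 907795$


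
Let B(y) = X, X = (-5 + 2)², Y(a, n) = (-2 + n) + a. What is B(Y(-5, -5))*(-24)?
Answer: -216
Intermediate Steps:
Y(a, n) = -2 + a + n
X = 9 (X = (-3)² = 9)
B(y) = 9
B(Y(-5, -5))*(-24) = 9*(-24) = -216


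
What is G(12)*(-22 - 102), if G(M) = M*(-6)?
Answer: 8928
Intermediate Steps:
G(M) = -6*M
G(12)*(-22 - 102) = (-6*12)*(-22 - 102) = -72*(-124) = 8928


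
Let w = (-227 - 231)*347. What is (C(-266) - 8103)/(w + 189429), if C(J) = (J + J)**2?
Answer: 274921/30503 ≈ 9.0129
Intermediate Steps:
w = -158926 (w = -458*347 = -158926)
C(J) = 4*J**2 (C(J) = (2*J)**2 = 4*J**2)
(C(-266) - 8103)/(w + 189429) = (4*(-266)**2 - 8103)/(-158926 + 189429) = (4*70756 - 8103)/30503 = (283024 - 8103)*(1/30503) = 274921*(1/30503) = 274921/30503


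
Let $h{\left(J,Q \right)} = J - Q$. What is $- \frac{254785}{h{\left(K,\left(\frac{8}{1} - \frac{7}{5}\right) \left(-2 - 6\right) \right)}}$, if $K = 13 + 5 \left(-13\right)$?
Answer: $- \frac{1273925}{4} \approx -3.1848 \cdot 10^{5}$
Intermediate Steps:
$K = -52$ ($K = 13 - 65 = -52$)
$- \frac{254785}{h{\left(K,\left(\frac{8}{1} - \frac{7}{5}\right) \left(-2 - 6\right) \right)}} = - \frac{254785}{-52 - \left(\frac{8}{1} - \frac{7}{5}\right) \left(-2 - 6\right)} = - \frac{254785}{-52 - \left(8 \cdot 1 - \frac{7}{5}\right) \left(-8\right)} = - \frac{254785}{-52 - \left(8 - \frac{7}{5}\right) \left(-8\right)} = - \frac{254785}{-52 - \frac{33}{5} \left(-8\right)} = - \frac{254785}{-52 - - \frac{264}{5}} = - \frac{254785}{-52 + \frac{264}{5}} = - \frac{254785}{\frac{4}{5}} = \left(-254785\right) \frac{5}{4} = - \frac{1273925}{4}$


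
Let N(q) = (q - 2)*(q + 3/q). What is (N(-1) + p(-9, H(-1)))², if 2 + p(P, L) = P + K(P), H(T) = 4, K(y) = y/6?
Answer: ¼ ≈ 0.25000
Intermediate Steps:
K(y) = y/6 (K(y) = y*(⅙) = y/6)
p(P, L) = -2 + 7*P/6 (p(P, L) = -2 + (P + P/6) = -2 + 7*P/6)
N(q) = (-2 + q)*(q + 3/q)
(N(-1) + p(-9, H(-1)))² = ((3 + (-1)² - 6/(-1) - 2*(-1)) + (-2 + (7/6)*(-9)))² = ((3 + 1 - 6*(-1) + 2) + (-2 - 21/2))² = ((3 + 1 + 6 + 2) - 25/2)² = (12 - 25/2)² = (-½)² = ¼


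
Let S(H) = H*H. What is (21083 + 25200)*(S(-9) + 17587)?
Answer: 817728044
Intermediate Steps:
S(H) = H²
(21083 + 25200)*(S(-9) + 17587) = (21083 + 25200)*((-9)² + 17587) = 46283*(81 + 17587) = 46283*17668 = 817728044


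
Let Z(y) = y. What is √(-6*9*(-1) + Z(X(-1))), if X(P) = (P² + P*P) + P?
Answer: √55 ≈ 7.4162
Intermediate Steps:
X(P) = P + 2*P² (X(P) = (P² + P²) + P = 2*P² + P = P + 2*P²)
√(-6*9*(-1) + Z(X(-1))) = √(-6*9*(-1) - (1 + 2*(-1))) = √(-54*(-1) - (1 - 2)) = √(54 - 1*(-1)) = √(54 + 1) = √55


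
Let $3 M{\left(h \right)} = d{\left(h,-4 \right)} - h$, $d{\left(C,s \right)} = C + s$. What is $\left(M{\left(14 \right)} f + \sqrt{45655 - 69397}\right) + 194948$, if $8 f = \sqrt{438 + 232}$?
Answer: $194948 - \frac{\sqrt{670}}{6} + 3 i \sqrt{2638} \approx 1.9494 \cdot 10^{5} + 154.08 i$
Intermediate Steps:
$f = \frac{\sqrt{670}}{8}$ ($f = \frac{\sqrt{438 + 232}}{8} = \frac{\sqrt{670}}{8} \approx 3.2355$)
$M{\left(h \right)} = - \frac{4}{3}$ ($M{\left(h \right)} = \frac{\left(h - 4\right) - h}{3} = \frac{\left(-4 + h\right) - h}{3} = \frac{1}{3} \left(-4\right) = - \frac{4}{3}$)
$\left(M{\left(14 \right)} f + \sqrt{45655 - 69397}\right) + 194948 = \left(- \frac{4 \frac{\sqrt{670}}{8}}{3} + \sqrt{45655 - 69397}\right) + 194948 = \left(- \frac{\sqrt{670}}{6} + \sqrt{-23742}\right) + 194948 = \left(- \frac{\sqrt{670}}{6} + 3 i \sqrt{2638}\right) + 194948 = 194948 - \frac{\sqrt{670}}{6} + 3 i \sqrt{2638}$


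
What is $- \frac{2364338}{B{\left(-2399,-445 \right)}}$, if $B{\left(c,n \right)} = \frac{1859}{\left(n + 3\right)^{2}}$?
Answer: $- \frac{2733174728}{11} \approx -2.4847 \cdot 10^{8}$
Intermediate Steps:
$B{\left(c,n \right)} = \frac{1859}{\left(3 + n\right)^{2}}$
$- \frac{2364338}{B{\left(-2399,-445 \right)}} = - \frac{2364338}{1859 \frac{1}{\left(3 - 445\right)^{2}}} = - \frac{2364338}{1859 \cdot \frac{1}{195364}} = - \frac{2364338}{\frac{11}{1156}} = \left(-2364338\right) \frac{1156}{11} = - \frac{2733174728}{11}$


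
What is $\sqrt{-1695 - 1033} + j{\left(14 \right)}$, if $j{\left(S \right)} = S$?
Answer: $14 + 2 i \sqrt{682} \approx 14.0 + 52.23 i$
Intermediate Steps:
$\sqrt{-1695 - 1033} + j{\left(14 \right)} = \sqrt{-1695 - 1033} + 14 = \sqrt{-2728} + 14 = 2 i \sqrt{682} + 14 = 14 + 2 i \sqrt{682}$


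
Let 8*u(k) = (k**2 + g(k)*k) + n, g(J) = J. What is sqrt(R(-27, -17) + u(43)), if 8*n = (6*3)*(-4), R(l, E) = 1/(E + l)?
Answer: sqrt(892694)/44 ≈ 21.473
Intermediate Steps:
n = -9 (n = ((6*3)*(-4))/8 = (18*(-4))/8 = (1/8)*(-72) = -9)
u(k) = -9/8 + k**2/4 (u(k) = ((k**2 + k*k) - 9)/8 = ((k**2 + k**2) - 9)/8 = (2*k**2 - 9)/8 = (-9 + 2*k**2)/8 = -9/8 + k**2/4)
sqrt(R(-27, -17) + u(43)) = sqrt(1/(-17 - 27) + (-9/8 + (1/4)*43**2)) = sqrt(1/(-44) + (-9/8 + (1/4)*1849)) = sqrt(-1/44 + (-9/8 + 1849/4)) = sqrt(-1/44 + 3689/8) = sqrt(40577/88) = sqrt(892694)/44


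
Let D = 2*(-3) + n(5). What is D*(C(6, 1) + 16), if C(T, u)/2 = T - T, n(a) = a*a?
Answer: 304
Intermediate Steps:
n(a) = a**2
D = 19 (D = 2*(-3) + 5**2 = -6 + 25 = 19)
C(T, u) = 0 (C(T, u) = 2*(T - T) = 2*0 = 0)
D*(C(6, 1) + 16) = 19*(0 + 16) = 19*16 = 304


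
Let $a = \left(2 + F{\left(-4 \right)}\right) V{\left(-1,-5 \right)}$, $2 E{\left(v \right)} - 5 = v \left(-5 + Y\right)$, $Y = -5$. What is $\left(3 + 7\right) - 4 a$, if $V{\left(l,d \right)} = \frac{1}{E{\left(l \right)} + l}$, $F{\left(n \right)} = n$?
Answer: $\frac{146}{13} \approx 11.231$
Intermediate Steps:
$E{\left(v \right)} = \frac{5}{2} - 5 v$ ($E{\left(v \right)} = \frac{5}{2} + \frac{v \left(-5 - 5\right)}{2} = \frac{5}{2} + \frac{v \left(-10\right)}{2} = \frac{5}{2} + \frac{\left(-10\right) v}{2} = \frac{5}{2} - 5 v$)
$V{\left(l,d \right)} = \frac{1}{\frac{5}{2} - 4 l}$ ($V{\left(l,d \right)} = \frac{1}{\left(\frac{5}{2} - 5 l\right) + l} = \frac{1}{\frac{5}{2} - 4 l}$)
$a = - \frac{4}{13}$ ($a = \left(2 - 4\right) \left(- \frac{2}{-5 + 8 \left(-1\right)}\right) = - 2 \left(- \frac{2}{-5 - 8}\right) = - 2 \left(- \frac{2}{-13}\right) = - 2 \left(\left(-2\right) \left(- \frac{1}{13}\right)\right) = \left(-2\right) \frac{2}{13} = - \frac{4}{13} \approx -0.30769$)
$\left(3 + 7\right) - 4 a = \left(3 + 7\right) - - \frac{16}{13} = 10 + \frac{16}{13} = \frac{146}{13}$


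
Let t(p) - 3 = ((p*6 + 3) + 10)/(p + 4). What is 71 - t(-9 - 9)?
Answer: 857/14 ≈ 61.214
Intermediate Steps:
t(p) = 3 + (13 + 6*p)/(4 + p) (t(p) = 3 + ((p*6 + 3) + 10)/(p + 4) = 3 + ((6*p + 3) + 10)/(4 + p) = 3 + ((3 + 6*p) + 10)/(4 + p) = 3 + (13 + 6*p)/(4 + p))
71 - t(-9 - 9) = 71 - (25 + 9*(-9 - 9))/(4 + (-9 - 9)) = 71 - (25 + 9*(-18))/(4 - 18) = 71 - (25 - 162)/(-14) = 71 - (-1)*(-137)/14 = 71 - 1*137/14 = 71 - 137/14 = 857/14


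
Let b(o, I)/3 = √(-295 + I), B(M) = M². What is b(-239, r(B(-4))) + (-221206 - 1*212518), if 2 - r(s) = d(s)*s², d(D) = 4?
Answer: -433724 + 3*I*√1317 ≈ -4.3372e+5 + 108.87*I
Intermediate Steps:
r(s) = 2 - 4*s²
b(o, I) = 3*√(-295 + I)
b(-239, r(B(-4))) + (-221206 - 1*212518) = 3*√(-295 + (2 - 4*((-4)²)²)) + (-221206 - 1*212518) = 3*√(-295 + (2 - 4*16²)) + (-221206 - 212518) = 3*√(-295 + (2 - 4*256)) - 433724 = 3*√(-295 + (2 - 1024)) - 433724 = 3*√(-295 - 1022) - 433724 = 3*√(-1317) - 433724 = 3*(I*√1317) - 433724 = 3*I*√1317 - 433724 = -433724 + 3*I*√1317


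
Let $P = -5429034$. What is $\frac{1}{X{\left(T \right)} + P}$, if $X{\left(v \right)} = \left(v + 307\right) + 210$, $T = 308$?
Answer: $- \frac{1}{5428209} \approx -1.8422 \cdot 10^{-7}$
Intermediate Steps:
$X{\left(v \right)} = 517 + v$ ($X{\left(v \right)} = \left(307 + v\right) + 210 = 517 + v$)
$\frac{1}{X{\left(T \right)} + P} = \frac{1}{\left(517 + 308\right) - 5429034} = \frac{1}{825 - 5429034} = \frac{1}{-5428209} = - \frac{1}{5428209}$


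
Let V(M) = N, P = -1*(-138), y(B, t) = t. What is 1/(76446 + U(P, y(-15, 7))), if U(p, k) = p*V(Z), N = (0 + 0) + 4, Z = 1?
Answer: 1/76998 ≈ 1.2987e-5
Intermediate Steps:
P = 138
N = 4 (N = 0 + 4 = 4)
V(M) = 4
U(p, k) = 4*p (U(p, k) = p*4 = 4*p)
1/(76446 + U(P, y(-15, 7))) = 1/(76446 + 4*138) = 1/(76446 + 552) = 1/76998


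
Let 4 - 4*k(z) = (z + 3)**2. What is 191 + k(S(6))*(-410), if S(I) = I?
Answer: 16167/2 ≈ 8083.5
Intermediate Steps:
k(z) = 1 - (3 + z)**2/4 (k(z) = 1 - (z + 3)**2/4 = 1 - (3 + z)**2/4)
191 + k(S(6))*(-410) = 191 + (1 - (3 + 6)**2/4)*(-410) = 191 + (1 - 1/4*9**2)*(-410) = 191 + (1 - 1/4*81)*(-410) = 191 + (1 - 81/4)*(-410) = 191 - 77/4*(-410) = 191 + 15785/2 = 16167/2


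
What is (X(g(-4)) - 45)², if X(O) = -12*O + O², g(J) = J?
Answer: 361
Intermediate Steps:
X(O) = O² - 12*O
(X(g(-4)) - 45)² = (-4*(-12 - 4) - 45)² = (-4*(-16) - 45)² = (64 - 45)² = 19² = 361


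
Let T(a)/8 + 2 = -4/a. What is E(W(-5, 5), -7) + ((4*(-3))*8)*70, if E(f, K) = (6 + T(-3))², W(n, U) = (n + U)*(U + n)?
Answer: -60476/9 ≈ -6719.6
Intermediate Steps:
W(n, U) = (U + n)² (W(n, U) = (U + n)*(U + n) = (U + n)²)
T(a) = -16 - 32/a (T(a) = -16 + 8*(-4/a) = -16 - 32/a)
E(f, K) = 4/9 (E(f, K) = (6 + (-16 - 32/(-3)))² = (6 + (-16 - 32*(-⅓)))² = (6 + (-16 + 32/3))² = (6 - 16/3)² = (⅔)² = 4/9)
E(W(-5, 5), -7) + ((4*(-3))*8)*70 = 4/9 + ((4*(-3))*8)*70 = 4/9 - 12*8*70 = 4/9 - 96*70 = 4/9 - 6720 = -60476/9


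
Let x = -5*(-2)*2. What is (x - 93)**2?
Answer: 5329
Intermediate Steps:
x = 20 (x = 10*2 = 20)
(x - 93)**2 = (20 - 93)**2 = (-73)**2 = 5329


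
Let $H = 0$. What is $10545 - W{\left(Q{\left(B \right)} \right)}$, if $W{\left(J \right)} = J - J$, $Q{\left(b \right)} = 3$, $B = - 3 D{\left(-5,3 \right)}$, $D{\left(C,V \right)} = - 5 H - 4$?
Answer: $10545$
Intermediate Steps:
$D{\left(C,V \right)} = -4$ ($D{\left(C,V \right)} = \left(-5\right) 0 - 4 = 0 - 4 = -4$)
$B = 12$ ($B = \left(-3\right) \left(-4\right) = 12$)
$W{\left(J \right)} = 0$
$10545 - W{\left(Q{\left(B \right)} \right)} = 10545 - 0 = 10545 + 0 = 10545$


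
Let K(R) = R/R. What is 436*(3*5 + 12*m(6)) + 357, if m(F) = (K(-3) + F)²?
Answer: 263265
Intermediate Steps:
K(R) = 1
m(F) = (1 + F)²
436*(3*5 + 12*m(6)) + 357 = 436*(3*5 + 12*(1 + 6)²) + 357 = 436*(15 + 12*7²) + 357 = 436*(15 + 12*49) + 357 = 436*(15 + 588) + 357 = 436*603 + 357 = 262908 + 357 = 263265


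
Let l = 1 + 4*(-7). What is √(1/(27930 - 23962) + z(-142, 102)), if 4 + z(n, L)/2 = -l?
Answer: 3*√1257422/496 ≈ 6.7823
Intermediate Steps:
l = -27 (l = 1 - 28 = -27)
z(n, L) = 46 (z(n, L) = -8 + 2*(-1*(-27)) = -8 + 2*27 = -8 + 54 = 46)
√(1/(27930 - 23962) + z(-142, 102)) = √(1/(27930 - 23962) + 46) = √(1/3968 + 46) = √(182529/3968) = 3*√1257422/496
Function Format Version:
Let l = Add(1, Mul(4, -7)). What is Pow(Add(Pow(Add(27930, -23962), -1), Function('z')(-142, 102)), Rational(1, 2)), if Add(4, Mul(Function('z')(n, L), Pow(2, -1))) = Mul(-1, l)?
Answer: Mul(Rational(3, 496), Pow(1257422, Rational(1, 2))) ≈ 6.7823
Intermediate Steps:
l = -27 (l = Add(1, -28) = -27)
Function('z')(n, L) = 46 (Function('z')(n, L) = Add(-8, Mul(2, Mul(-1, -27))) = Add(-8, Mul(2, 27)) = Add(-8, 54) = 46)
Pow(Add(Pow(Add(27930, -23962), -1), Function('z')(-142, 102)), Rational(1, 2)) = Pow(Add(Pow(Add(27930, -23962), -1), 46), Rational(1, 2)) = Pow(Add(Pow(3968, -1), 46), Rational(1, 2)) = Pow(Add(Rational(1, 3968), 46), Rational(1, 2)) = Pow(Rational(182529, 3968), Rational(1, 2)) = Mul(Rational(3, 496), Pow(1257422, Rational(1, 2)))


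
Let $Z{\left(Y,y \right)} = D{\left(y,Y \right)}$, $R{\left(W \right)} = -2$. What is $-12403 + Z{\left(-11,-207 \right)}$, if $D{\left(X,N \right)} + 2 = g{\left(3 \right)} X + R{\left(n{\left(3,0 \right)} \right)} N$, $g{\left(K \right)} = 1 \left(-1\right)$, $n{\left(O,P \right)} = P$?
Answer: $-12176$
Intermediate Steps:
$g{\left(K \right)} = -1$
$D{\left(X,N \right)} = -2 - X - 2 N$ ($D{\left(X,N \right)} = -2 - \left(X + 2 N\right) = -2 - X - 2 N$)
$Z{\left(Y,y \right)} = -2 - y - 2 Y$
$-12403 + Z{\left(-11,-207 \right)} = -12403 - -227 = -12403 + \left(-2 + 207 + 22\right) = -12403 + 227 = -12176$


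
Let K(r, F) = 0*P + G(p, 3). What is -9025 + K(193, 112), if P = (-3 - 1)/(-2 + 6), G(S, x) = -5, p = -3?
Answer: -9030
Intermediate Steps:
P = -1 (P = -4/4 = -4*1/4 = -1)
K(r, F) = -5 (K(r, F) = 0*(-1) - 5 = 0 - 5 = -5)
-9025 + K(193, 112) = -9025 - 5 = -9030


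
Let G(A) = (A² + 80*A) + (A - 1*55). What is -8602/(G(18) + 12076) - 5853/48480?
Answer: -165937973/223056480 ≈ -0.74393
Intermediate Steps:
G(A) = -55 + A² + 81*A (G(A) = (A² + 80*A) + (A - 55) = (A² + 80*A) + (-55 + A) = -55 + A² + 81*A)
-8602/(G(18) + 12076) - 5853/48480 = -8602/((-55 + 18² + 81*18) + 12076) - 5853/48480 = -8602/((-55 + 324 + 1458) + 12076) - 5853*1/48480 = -8602/(1727 + 12076) - 1951/16160 = -8602/13803 - 1951/16160 = -165937973/223056480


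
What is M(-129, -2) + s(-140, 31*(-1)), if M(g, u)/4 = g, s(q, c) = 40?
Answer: -476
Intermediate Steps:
M(g, u) = 4*g
M(-129, -2) + s(-140, 31*(-1)) = 4*(-129) + 40 = -516 + 40 = -476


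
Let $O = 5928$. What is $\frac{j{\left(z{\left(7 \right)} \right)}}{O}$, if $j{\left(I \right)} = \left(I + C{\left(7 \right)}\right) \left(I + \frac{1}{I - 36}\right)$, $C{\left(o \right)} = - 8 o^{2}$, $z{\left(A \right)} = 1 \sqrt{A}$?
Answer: $\frac{2891}{955149} - \frac{126233 \sqrt{7}}{1910298} \approx -0.17181$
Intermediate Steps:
$z{\left(A \right)} = \sqrt{A}$
$j{\left(I \right)} = \left(-392 + I\right) \left(I + \frac{1}{-36 + I}\right)$ ($j{\left(I \right)} = \left(I - 8 \cdot 7^{2}\right) \left(I + \frac{1}{I - 36}\right) = \left(I - 392\right) \left(I + \frac{1}{-36 + I}\right) = \left(-392 + I\right) \left(I + \frac{1}{-36 + I}\right)$)
$\frac{j{\left(z{\left(7 \right)} \right)}}{O} = \frac{\frac{1}{-36 + \sqrt{7}} \left(-392 + \left(\sqrt{7}\right)^{3} - 428 \left(\sqrt{7}\right)^{2} + 14113 \sqrt{7}\right)}{5928} = \frac{-392 + 7 \sqrt{7} - 2996 + 14113 \sqrt{7}}{-36 + \sqrt{7}} \cdot \frac{1}{5928} = \frac{-3388 + 14120 \sqrt{7}}{-36 + \sqrt{7}} \cdot \frac{1}{5928} = \frac{-3388 + 14120 \sqrt{7}}{5928 \left(-36 + \sqrt{7}\right)}$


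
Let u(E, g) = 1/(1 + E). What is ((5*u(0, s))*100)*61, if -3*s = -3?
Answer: 30500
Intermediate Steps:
s = 1 (s = -⅓*(-3) = 1)
((5*u(0, s))*100)*61 = ((5/(1 + 0))*100)*61 = ((5/1)*100)*61 = ((5*1)*100)*61 = (5*100)*61 = 500*61 = 30500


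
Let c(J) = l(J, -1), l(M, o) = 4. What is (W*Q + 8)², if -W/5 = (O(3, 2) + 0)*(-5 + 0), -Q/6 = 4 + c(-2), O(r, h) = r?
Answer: 12902464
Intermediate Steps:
c(J) = 4
Q = -48 (Q = -6*(4 + 4) = -6*8 = -48)
W = 75 (W = -5*(3 + 0)*(-5 + 0) = -15*(-5) = -5*(-15) = 75)
(W*Q + 8)² = (75*(-48) + 8)² = (-3600 + 8)² = (-3592)² = 12902464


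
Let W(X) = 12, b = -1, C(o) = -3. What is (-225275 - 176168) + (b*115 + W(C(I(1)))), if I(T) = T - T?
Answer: -401546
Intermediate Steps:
I(T) = 0
(-225275 - 176168) + (b*115 + W(C(I(1)))) = (-225275 - 176168) + (-1*115 + 12) = -401443 + (-115 + 12) = -401443 - 103 = -401546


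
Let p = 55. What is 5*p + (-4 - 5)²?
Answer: 356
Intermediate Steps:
5*p + (-4 - 5)² = 5*55 + (-4 - 5)² = 275 + (-9)² = 275 + 81 = 356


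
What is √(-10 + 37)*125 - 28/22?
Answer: -14/11 + 375*√3 ≈ 648.25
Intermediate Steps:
√(-10 + 37)*125 - 28/22 = √27*125 - 28*1/22 = (3*√3)*125 - 14/11 = 375*√3 - 14/11 = -14/11 + 375*√3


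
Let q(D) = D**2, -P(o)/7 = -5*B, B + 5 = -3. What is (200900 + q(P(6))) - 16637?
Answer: 262663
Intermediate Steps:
B = -8 (B = -5 - 3 = -8)
P(o) = -280 (P(o) = -(-35)*(-8) = -7*40 = -280)
(200900 + q(P(6))) - 16637 = (200900 + (-280)**2) - 16637 = (200900 + 78400) - 16637 = 279300 - 16637 = 262663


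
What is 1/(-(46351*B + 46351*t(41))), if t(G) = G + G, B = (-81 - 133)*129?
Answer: 1/1275764924 ≈ 7.8384e-10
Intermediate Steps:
B = -27606 (B = -214*129 = -27606)
t(G) = 2*G
1/(-(46351*B + 46351*t(41))) = 1/(-46351/(1/(-27606 + 2*41))) = 1/(-46351/(1/(-27606 + 82))) = 1/(-46351/(1/(-27524))) = 1/(-46351/(-1/27524)) = 1/(-46351*(-27524)) = 1/1275764924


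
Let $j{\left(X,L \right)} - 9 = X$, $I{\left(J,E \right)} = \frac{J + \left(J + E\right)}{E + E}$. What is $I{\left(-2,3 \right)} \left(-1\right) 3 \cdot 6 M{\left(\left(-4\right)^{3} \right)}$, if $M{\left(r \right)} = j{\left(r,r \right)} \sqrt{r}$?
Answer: $- 1320 i \approx - 1320.0 i$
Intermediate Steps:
$I{\left(J,E \right)} = \frac{E + 2 J}{2 E}$ ($I{\left(J,E \right)} = \frac{J + \left(E + J\right)}{2 E} = \left(E + 2 J\right) \frac{1}{2 E} = \frac{E + 2 J}{2 E}$)
$j{\left(X,L \right)} = 9 + X$
$M{\left(r \right)} = \sqrt{r} \left(9 + r\right)$ ($M{\left(r \right)} = \left(9 + r\right) \sqrt{r} = \sqrt{r} \left(9 + r\right)$)
$I{\left(-2,3 \right)} \left(-1\right) 3 \cdot 6 M{\left(\left(-4\right)^{3} \right)} = \frac{-2 + \frac{1}{2} \cdot 3}{3} \left(-1\right) 3 \cdot 6 \sqrt{\left(-4\right)^{3}} \left(9 + \left(-4\right)^{3}\right) = \frac{-2 + \frac{3}{2}}{3} \left(\left(-3\right) 6\right) \sqrt{-64} \left(9 - 64\right) = \frac{1}{3} \left(- \frac{1}{2}\right) \left(-18\right) 8 i \left(-55\right) = \left(- \frac{1}{6}\right) \left(-18\right) \left(- 440 i\right) = 3 \left(- 440 i\right) = - 1320 i$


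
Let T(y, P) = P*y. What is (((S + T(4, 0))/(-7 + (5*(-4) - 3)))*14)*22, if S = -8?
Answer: 1232/15 ≈ 82.133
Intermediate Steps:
(((S + T(4, 0))/(-7 + (5*(-4) - 3)))*14)*22 = (((-8 + 0*4)/(-7 + (5*(-4) - 3)))*14)*22 = (((-8 + 0)/(-7 + (-20 - 3)))*14)*22 = (-8/(-7 - 23)*14)*22 = (-8/(-30)*14)*22 = (-8*(-1/30)*14)*22 = ((4/15)*14)*22 = (56/15)*22 = 1232/15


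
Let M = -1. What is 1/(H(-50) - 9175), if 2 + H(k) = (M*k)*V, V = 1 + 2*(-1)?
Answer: -1/9227 ≈ -0.00010838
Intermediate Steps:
V = -1 (V = 1 - 2 = -1)
H(k) = -2 + k (H(k) = -2 - k*(-1) = -2 + k)
1/(H(-50) - 9175) = 1/((-2 - 50) - 9175) = 1/(-52 - 9175) = 1/(-9227) = -1/9227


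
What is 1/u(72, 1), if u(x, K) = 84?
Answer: 1/84 ≈ 0.011905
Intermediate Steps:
1/u(72, 1) = 1/84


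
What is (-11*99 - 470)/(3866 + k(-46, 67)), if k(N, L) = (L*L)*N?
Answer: 1559/202628 ≈ 0.0076939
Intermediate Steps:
k(N, L) = N*L² (k(N, L) = L²*N = N*L²)
(-11*99 - 470)/(3866 + k(-46, 67)) = (-11*99 - 470)/(3866 - 46*67²) = (-1089 - 470)/(3866 - 46*4489) = -1559/(3866 - 206494) = -1559/(-202628) = -1559*(-1/202628) = 1559/202628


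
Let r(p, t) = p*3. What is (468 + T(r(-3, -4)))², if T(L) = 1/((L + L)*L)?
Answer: 5748217489/26244 ≈ 2.1903e+5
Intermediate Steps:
r(p, t) = 3*p
T(L) = 1/(2*L²) (T(L) = 1/(((2*L))*L) = (1/(2*L))/L = 1/(2*L²))
(468 + T(r(-3, -4)))² = (468 + 1/(2*(3*(-3))²))² = (468 + (½)/(-9)²)² = (468 + (½)*(1/81))² = (468 + 1/162)² = (75817/162)² = 5748217489/26244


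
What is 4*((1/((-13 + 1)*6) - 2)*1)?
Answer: -145/18 ≈ -8.0556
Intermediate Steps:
4*((1/((-13 + 1)*6) - 2)*1) = 4*(((1/6)/(-12) - 2)*1) = 4*((-1/12*1/6 - 2)*1) = 4*((-1/72 - 2)*1) = 4*(-145/72*1) = 4*(-145/72) = -145/18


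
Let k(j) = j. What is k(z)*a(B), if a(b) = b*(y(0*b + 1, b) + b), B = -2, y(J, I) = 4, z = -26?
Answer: 104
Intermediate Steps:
a(b) = b*(4 + b)
k(z)*a(B) = -(-52)*(4 - 2) = -(-52)*2 = -26*(-4) = 104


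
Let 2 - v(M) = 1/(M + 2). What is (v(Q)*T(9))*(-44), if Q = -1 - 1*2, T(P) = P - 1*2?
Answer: -924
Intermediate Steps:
T(P) = -2 + P (T(P) = P - 2 = -2 + P)
Q = -3 (Q = -1 - 2 = -3)
v(M) = 2 - 1/(2 + M) (v(M) = 2 - 1/(M + 2) = 2 - 1/(2 + M))
(v(Q)*T(9))*(-44) = (((3 + 2*(-3))/(2 - 3))*(-2 + 9))*(-44) = (((3 - 6)/(-1))*7)*(-44) = (-1*(-3)*7)*(-44) = (3*7)*(-44) = 21*(-44) = -924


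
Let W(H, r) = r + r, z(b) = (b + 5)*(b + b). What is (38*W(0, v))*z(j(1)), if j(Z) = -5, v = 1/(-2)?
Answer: 0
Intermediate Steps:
v = -½ ≈ -0.50000
z(b) = 2*b*(5 + b) (z(b) = (5 + b)*(2*b) = 2*b*(5 + b))
W(H, r) = 2*r
(38*W(0, v))*z(j(1)) = (38*(2*(-½)))*(2*(-5)*(5 - 5)) = (38*(-1))*(2*(-5)*0) = -38*0 = 0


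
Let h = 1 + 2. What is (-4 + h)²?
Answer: 1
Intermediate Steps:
h = 3
(-4 + h)² = (-4 + 3)² = (-1)² = 1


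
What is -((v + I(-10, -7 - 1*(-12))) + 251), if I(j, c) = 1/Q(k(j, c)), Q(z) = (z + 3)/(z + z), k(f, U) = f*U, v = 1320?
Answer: -73937/47 ≈ -1573.1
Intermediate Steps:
k(f, U) = U*f
Q(z) = (3 + z)/(2*z) (Q(z) = (3 + z)/((2*z)) = (3 + z)*(1/(2*z)) = (3 + z)/(2*z))
I(j, c) = 2*c*j/(3 + c*j) (I(j, c) = 1/((3 + c*j)/(2*((c*j)))) = 1/((1/(c*j))*(3 + c*j)/2) = 1/((3 + c*j)/(2*c*j)) = 2*c*j/(3 + c*j))
-((v + I(-10, -7 - 1*(-12))) + 251) = -((1320 + 2*(-7 - 1*(-12))*(-10)/(3 + (-7 - 1*(-12))*(-10))) + 251) = -((1320 + 2*(-7 + 12)*(-10)/(3 + (-7 + 12)*(-10))) + 251) = -((1320 + 2*5*(-10)/(3 + 5*(-10))) + 251) = -((1320 + 2*5*(-10)/(3 - 50)) + 251) = -((1320 + 2*5*(-10)/(-47)) + 251) = -((1320 + 2*5*(-10)*(-1/47)) + 251) = -((1320 + 100/47) + 251) = -(62140/47 + 251) = -1*73937/47 = -73937/47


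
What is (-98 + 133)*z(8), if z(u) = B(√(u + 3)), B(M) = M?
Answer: 35*√11 ≈ 116.08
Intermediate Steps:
z(u) = √(3 + u) (z(u) = √(u + 3) = √(3 + u))
(-98 + 133)*z(8) = (-98 + 133)*√(3 + 8) = 35*√11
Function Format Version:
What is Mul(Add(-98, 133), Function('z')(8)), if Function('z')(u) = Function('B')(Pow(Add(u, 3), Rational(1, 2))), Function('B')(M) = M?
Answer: Mul(35, Pow(11, Rational(1, 2))) ≈ 116.08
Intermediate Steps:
Function('z')(u) = Pow(Add(3, u), Rational(1, 2)) (Function('z')(u) = Pow(Add(u, 3), Rational(1, 2)) = Pow(Add(3, u), Rational(1, 2)))
Mul(Add(-98, 133), Function('z')(8)) = Mul(Add(-98, 133), Pow(Add(3, 8), Rational(1, 2))) = Mul(35, Pow(11, Rational(1, 2)))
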